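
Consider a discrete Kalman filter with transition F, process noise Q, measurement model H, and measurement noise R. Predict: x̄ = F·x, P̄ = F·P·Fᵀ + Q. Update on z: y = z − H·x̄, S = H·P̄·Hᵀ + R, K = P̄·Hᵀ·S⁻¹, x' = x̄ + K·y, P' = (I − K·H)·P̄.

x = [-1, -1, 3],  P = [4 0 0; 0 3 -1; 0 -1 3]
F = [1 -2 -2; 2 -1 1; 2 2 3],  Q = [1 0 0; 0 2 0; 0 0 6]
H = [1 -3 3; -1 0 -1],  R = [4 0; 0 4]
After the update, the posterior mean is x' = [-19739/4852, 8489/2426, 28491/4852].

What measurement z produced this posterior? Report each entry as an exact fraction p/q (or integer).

z = [3, -2]

x̄ = F·x = [-5, 2, 5]
P̄ = F·P·Fᵀ + Q = [21 8 -12; 8 26 20; -12 20 49]
S = H·P̄·Hᵀ + R = [220 -36; -36 50]
K = P̄·Hᵀ·S⁻¹ = [-1137/4852 -423/1213; -377/2426 -815/1213; 1209/4852 -680/1213]
x' − x̄ = [4521/4852, 3637/2426, 4231/4852] = K·y
y = (KᵀK)⁻¹·Kᵀ·(x' − x̄) = [-1, -2]
z = y + H·x̄ = [-1, -2] + [4, 0] = [3, -2]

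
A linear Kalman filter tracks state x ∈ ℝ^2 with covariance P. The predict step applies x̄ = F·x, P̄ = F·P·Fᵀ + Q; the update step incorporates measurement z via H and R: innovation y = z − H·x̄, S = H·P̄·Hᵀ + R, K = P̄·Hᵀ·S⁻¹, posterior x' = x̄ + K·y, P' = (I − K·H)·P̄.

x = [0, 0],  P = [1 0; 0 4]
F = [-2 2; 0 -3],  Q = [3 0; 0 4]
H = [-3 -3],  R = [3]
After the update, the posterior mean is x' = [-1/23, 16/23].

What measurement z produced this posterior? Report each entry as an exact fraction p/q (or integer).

z = [-2]

x̄ = F·x = [0, 0]
P̄ = F·P·Fᵀ + Q = [23 -24; -24 40]
S = H·P̄·Hᵀ + R = [138]
K = P̄·Hᵀ·S⁻¹ = [1/46; -8/23]
x' − x̄ = [-1/23, 16/23] = K·y
y = (KᵀK)⁻¹·Kᵀ·(x' − x̄) = [-2]
z = y + H·x̄ = [-2] + [0] = [-2]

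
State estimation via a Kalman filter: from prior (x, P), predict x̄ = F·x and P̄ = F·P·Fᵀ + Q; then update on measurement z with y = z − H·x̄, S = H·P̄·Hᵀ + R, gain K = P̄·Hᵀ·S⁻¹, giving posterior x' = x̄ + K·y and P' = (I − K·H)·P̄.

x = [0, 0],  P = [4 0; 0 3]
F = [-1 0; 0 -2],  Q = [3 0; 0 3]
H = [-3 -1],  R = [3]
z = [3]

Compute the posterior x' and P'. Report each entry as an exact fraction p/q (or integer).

x' = [-7/9, -5/9]
P' = [14/9 -35/9; -35/9 110/9]

x̄ = F·x = [0, 0]
P̄ = F·P·Fᵀ + Q = [7 0; 0 15]
y = z − H·x̄ = [3]
S = H·P̄·Hᵀ + R = [81]
K = P̄·Hᵀ·S⁻¹ = [-7/27; -5/27]
x' = x̄ + K·y = [-7/9, -5/9]
P' = (I − K·H)·P̄ = [14/9 -35/9; -35/9 110/9]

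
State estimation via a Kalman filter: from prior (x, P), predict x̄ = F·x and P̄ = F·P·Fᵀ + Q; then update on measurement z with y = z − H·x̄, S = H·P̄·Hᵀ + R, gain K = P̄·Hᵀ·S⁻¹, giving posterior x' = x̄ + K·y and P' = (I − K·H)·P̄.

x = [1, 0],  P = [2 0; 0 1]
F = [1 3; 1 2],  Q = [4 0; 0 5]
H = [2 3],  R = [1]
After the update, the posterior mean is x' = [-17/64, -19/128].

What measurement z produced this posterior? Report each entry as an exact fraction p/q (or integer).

z = [-1]

x̄ = F·x = [1, 1]
P̄ = F·P·Fᵀ + Q = [15 8; 8 11]
S = H·P̄·Hᵀ + R = [256]
K = P̄·Hᵀ·S⁻¹ = [27/128; 49/256]
x' − x̄ = [-81/64, -147/128] = K·y
y = (KᵀK)⁻¹·Kᵀ·(x' − x̄) = [-6]
z = y + H·x̄ = [-6] + [5] = [-1]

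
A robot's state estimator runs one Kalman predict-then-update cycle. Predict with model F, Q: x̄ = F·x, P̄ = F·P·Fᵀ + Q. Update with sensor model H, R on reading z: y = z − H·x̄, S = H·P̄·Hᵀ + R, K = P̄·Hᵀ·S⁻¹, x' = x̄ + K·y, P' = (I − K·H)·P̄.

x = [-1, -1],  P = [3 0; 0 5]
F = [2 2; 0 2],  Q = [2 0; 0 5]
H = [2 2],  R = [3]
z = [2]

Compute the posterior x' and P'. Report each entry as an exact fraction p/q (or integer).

x̄ = F·x = [-4, -2]
P̄ = F·P·Fᵀ + Q = [34 20; 20 25]
y = z − H·x̄ = [14]
S = H·P̄·Hᵀ + R = [399]
K = P̄·Hᵀ·S⁻¹ = [36/133; 30/133]
x' = x̄ + K·y = [-4/19, 22/19]
P' = (I − K·H)·P̄ = [634/133 -580/133; -580/133 625/133]

x' = [-4/19, 22/19]
P' = [634/133 -580/133; -580/133 625/133]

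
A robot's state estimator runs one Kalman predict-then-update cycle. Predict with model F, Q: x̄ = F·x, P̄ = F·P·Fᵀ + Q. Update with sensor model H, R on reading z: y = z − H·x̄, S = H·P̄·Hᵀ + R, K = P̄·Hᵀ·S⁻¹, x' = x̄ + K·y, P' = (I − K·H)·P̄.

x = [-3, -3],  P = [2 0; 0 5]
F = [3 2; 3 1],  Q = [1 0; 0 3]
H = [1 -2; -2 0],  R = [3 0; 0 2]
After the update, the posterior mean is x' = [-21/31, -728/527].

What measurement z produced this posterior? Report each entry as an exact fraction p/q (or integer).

x̄ = F·x = [-15, -12]
P̄ = F·P·Fᵀ + Q = [39 28; 28 26]
S = H·P̄·Hᵀ + R = [34 34; 34 158]
K = P̄·Hᵀ·S⁻¹ = [-1/124 -61/124; -236/527 -8/31]
x' − x̄ = [444/31, 5596/527] = K·y
y = (KᵀK)⁻¹·Kᵀ·(x' − x̄) = [-7, -29]
z = y + H·x̄ = [-7, -29] + [9, 30] = [2, 1]

z = [2, 1]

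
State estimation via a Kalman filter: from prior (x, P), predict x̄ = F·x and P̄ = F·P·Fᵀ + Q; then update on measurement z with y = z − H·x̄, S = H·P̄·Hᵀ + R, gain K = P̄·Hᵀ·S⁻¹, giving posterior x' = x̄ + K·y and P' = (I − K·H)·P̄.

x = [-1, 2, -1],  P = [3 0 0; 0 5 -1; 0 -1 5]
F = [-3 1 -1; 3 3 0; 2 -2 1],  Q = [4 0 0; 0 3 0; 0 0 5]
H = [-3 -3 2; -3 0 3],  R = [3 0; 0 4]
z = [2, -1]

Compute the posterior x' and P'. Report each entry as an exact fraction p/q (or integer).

x' = [280419/888598, -438984/444299, -295/8798]
P' = [2459887/888598 -514278/444299 21927/8798; -514278/444299 439539/444299 -3402/4399; 21927/8798 -3402/4399 23379/8798]

x̄ = F·x = [6, 3, -7]
P̄ = F·P·Fᵀ + Q = [43 -9 -36; -9 75 -15; -36 -15 46]
y = z − H·x̄ = [43, 38]
S = H·P̄·Hᵀ + R = [1699 1257; 1257 1453]
K = P̄·Hᵀ·S⁻¹ = [45087/888598 -183945/888598; -154329/444299 128007/444299; 463/8798 1089/8798]
x' = x̄ + K·y = [280419/888598, -438984/444299, -295/8798]
P' = (I − K·H)·P̄ = [2459887/888598 -514278/444299 21927/8798; -514278/444299 439539/444299 -3402/4399; 21927/8798 -3402/4399 23379/8798]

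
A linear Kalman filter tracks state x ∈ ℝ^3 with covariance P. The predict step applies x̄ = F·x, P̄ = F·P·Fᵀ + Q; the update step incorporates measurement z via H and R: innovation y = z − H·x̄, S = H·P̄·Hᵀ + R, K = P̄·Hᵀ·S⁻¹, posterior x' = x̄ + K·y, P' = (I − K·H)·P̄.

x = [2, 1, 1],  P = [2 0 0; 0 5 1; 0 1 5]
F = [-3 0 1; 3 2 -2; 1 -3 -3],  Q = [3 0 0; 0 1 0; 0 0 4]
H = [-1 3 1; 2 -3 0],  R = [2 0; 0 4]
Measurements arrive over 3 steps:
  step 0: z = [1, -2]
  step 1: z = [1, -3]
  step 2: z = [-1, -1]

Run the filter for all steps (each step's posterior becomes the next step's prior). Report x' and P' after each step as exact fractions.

step 0: x' = [-68271/40759, -13496/40759, 7712/40759], P' = [247556/40759 161356/40759 -243594/40759; 161356/40759 122484/40759 -209736/40759; -243594/40759 -209736/40759 469212/40759]
step 1: x' = [-612179/269118983, 223867229/269118983, -1678214751/1345594915], P' = [512044902/269118983 238604880/269118983 -616098048/1345594915; 238604880/269118983 197436868/269118983 -1399780744/1345594915; -616098048/1345594915 -1399780744/1345594915 27059507688/6727974575]
step 2: x' = [32065662561669/81964093168411, 41058035665683/81964093168411, -158597827870705/81964093168411], P' = [155613364460136/81964093168411 72421523220028/81964093168411 -37357132078650/81964093168411; 72421523220028/81964093168411 179538604901812/245892279505233 -254216943706876/245892279505233; -37357132078650/81964093168411 -254216943706876/245892279505233 984071757299302/245892279505233]

step 0: x̄ = F·x = [-5, 6, -4]
step 0: P̄ = F·P·Fᵀ + Q = [26 -26 -24; -26 51 6; -24 6 114]
step 0: y = z − H·x̄ = [-18, 26]
step 0: S = H·P̄·Hᵀ + R = [841 -811; -811 879]
step 0: K = P̄·Hᵀ·S⁻¹ = [-3541/40759 2761/40759; -1820/40759 -11185/40759; 41799/40759 35505/40759]
step 0: x' = x̄ + K·y = [-68271/40759, -13496/40759, 7712/40759]
step 0: P' = (I − K·H)·P̄ = [247556/40759 161356/40759 -243594/40759; 161356/40759 122484/40759 -209736/40759; -243594/40759 -209736/40759 469212/40759]
step 1: x̄ = F·x = [212525/40759, -247229/40759, -50919/40759]
step 1: P̄ = F·P·Fᵀ + Q = [4281057/40759 -6746382/40759 -2504832/40759; -6746382/40759 11172835/40759 4373078/40759; -2504832/40759 4373078/40759 2454036/40759]
step 1: y = z − H·x̄ = [1045890/40759, -1289014/40759]
step 1: S = H·P̄·Hᵀ + R = [179098550/40759 -187963965/40759; -187963965/40759 198799363/40759]
step 1: K = P̄·Hᵀ·S⁻¹ = [669021/4470415 77068791/269118983; 612538/4470415 -28775211/269118983; 15188184/22352075 741786534/1345594915]
step 1: x' = x̄ + K·y = [-612179/269118983, 223867229/269118983, -1678214751/1345594915]
step 1: P' = (I − K·H)·P̄ = [512044902/269118983 238604880/269118983 -616098048/1345594915; 238604880/269118983 197436868/269118983 -1399780744/1345594915; -616098048/1345594915 -1399780744/1345594915 27059507688/6727974575]
step 2: x̄ = F·x = [-1669032066/1345594915, 5585919107/1345594915, 1673574923/1345594915]
step 2: P̄ = F·P·Fᵀ + Q = [180936475803/6727974575 -246842069926/6727974575 -75703983954/6727974575; -246842069926/6727974575 414458371717/6727974575 163274422218/6727974575; -75703983954/6727974575 163274422218/6727974575 184383827822/6727974575]
step 2: y = z − H·x̄ = [-4289191845/269118983, 18750226538/1345594915]
step 2: S = H·P̄·Hᵀ + R = [268840340760/269118983 -1390961632191/1345594915; -1390961632191/1345594915 7442887986077/6727974575]
step 2: K = P̄·Hᵀ·S⁻¹ = [12147036560649/81964093168411 23490539815047/81964093168411; 33567150669238/245892279505233 -8673889615439/81964093168411; 166746161207312/245892279505233 44875669887394/81964093168411]
step 2: x' = x̄ + K·y = [32065662561669/81964093168411, 41058035665683/81964093168411, -158597827870705/81964093168411]
step 2: P' = (I − K·H)·P̄ = [155613364460136/81964093168411 72421523220028/81964093168411 -37357132078650/81964093168411; 72421523220028/81964093168411 179538604901812/245892279505233 -254216943706876/245892279505233; -37357132078650/81964093168411 -254216943706876/245892279505233 984071757299302/245892279505233]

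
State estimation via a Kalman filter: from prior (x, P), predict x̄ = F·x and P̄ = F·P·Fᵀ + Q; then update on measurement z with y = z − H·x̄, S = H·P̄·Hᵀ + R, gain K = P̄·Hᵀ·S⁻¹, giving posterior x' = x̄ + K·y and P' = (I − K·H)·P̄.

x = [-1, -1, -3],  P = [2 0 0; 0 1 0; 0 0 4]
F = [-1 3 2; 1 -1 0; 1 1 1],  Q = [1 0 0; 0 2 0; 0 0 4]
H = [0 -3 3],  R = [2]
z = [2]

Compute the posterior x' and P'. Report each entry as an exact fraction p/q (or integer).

x̄ = F·x = [-8, 0, -5]
P̄ = F·P·Fᵀ + Q = [28 -5 9; -5 5 1; 9 1 11]
y = z − H·x̄ = [17]
S = H·P̄·Hᵀ + R = [128]
K = P̄·Hᵀ·S⁻¹ = [21/64; -3/32; 15/64]
x' = x̄ + K·y = [-155/64, -51/32, -65/64]
P' = (I − K·H)·P̄ = [455/32 -17/16 -27/32; -17/16 31/8 61/16; -27/32 61/16 127/32]

x' = [-155/64, -51/32, -65/64]
P' = [455/32 -17/16 -27/32; -17/16 31/8 61/16; -27/32 61/16 127/32]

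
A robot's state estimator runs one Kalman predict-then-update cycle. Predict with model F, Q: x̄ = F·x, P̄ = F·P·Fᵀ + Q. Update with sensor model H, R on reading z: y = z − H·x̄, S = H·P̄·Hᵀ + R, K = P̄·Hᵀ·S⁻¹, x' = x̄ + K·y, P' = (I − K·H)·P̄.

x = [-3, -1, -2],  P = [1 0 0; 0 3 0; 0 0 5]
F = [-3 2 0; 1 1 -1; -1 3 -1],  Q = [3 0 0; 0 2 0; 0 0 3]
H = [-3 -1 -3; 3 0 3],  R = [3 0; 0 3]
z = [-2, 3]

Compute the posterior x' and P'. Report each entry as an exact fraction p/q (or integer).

x̄ = F·x = [7, -2, 2]
P̄ = F·P·Fᵀ + Q = [24 3 21; 3 11 13; 21 13 36]
y = z − H·x̄ = [23, -24]
S = H·P̄·Hᵀ + R = [1028 -966; -966 921]
K = P̄·Hᵀ·S⁻¹ = [69/284 57/142; -2657/4544 -1275/2272; -713/2272 -163/1136]
x' = x̄ + K·y = [839/284, -8999/4544, -4031/2272]
P' = (I − K·H)·P̄ = [237/71 -549/284 -417/142; -549/284 15621/4544 3117/2272; -417/142 3117/2272 3173/1136]

x' = [839/284, -8999/4544, -4031/2272]
P' = [237/71 -549/284 -417/142; -549/284 15621/4544 3117/2272; -417/142 3117/2272 3173/1136]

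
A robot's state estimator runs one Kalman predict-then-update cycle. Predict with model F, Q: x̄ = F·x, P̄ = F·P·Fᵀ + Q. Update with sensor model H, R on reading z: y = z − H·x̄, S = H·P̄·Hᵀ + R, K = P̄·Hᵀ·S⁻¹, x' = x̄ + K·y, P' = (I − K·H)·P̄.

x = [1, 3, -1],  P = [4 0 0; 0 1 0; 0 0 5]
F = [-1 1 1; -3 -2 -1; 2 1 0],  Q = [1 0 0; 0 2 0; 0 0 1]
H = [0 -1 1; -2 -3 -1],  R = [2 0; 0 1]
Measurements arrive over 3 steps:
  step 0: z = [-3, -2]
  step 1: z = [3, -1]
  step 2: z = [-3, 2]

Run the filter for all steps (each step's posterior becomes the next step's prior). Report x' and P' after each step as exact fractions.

step 0: x' = [-27/1159, 1204/1159, -2797/3477], P' = [7433/1159 -3889/1159 -2805/1159; -3889/1159 2232/1159 1198/1159; -2805/1159 1198/1159 5998/3477]
step 1: x' = [2133749/2154686, -2726333/3232029, 4453847/3232029], P' = [5131431/2154686 -1202687/1077343 -1261362/1077343; -1202687/1077343 2195743/3232029 1140533/3232029; -1261362/1077343 1140533/3232029 4157371/3232029]
step 2: x' = [455543412/455202307, -270985756/455202307, -872852377/455202307], P' = [11494062736/5007225377 -5413020997/5007225377 -5583476463/5007225377; -5413020997/5007225377 3326665150/5007225377 1657203920/5007225377; -5583476463/5007225377 1657203920/5007225377 6251385632/5007225377]

step 0: x̄ = F·x = [1, -8, 5]
step 0: P̄ = F·P·Fᵀ + Q = [11 5 -7; 5 47 -26; -7 -26 18]
step 0: y = z − H·x̄ = [-16, -19]
step 0: S = H·P̄·Hᵀ + R = [119 199; 199 362]
step 0: K = P̄·Hᵀ·S⁻¹ = [542/1159 -394/1159; -517/1159 -116/1159; 1202/3477 50/3477]
step 0: x' = x̄ + K·y = [-27/1159, 1204/1159, -2797/3477]
step 0: P' = (I − K·H)·P̄ = [7433/1159 -3889/1159 -2805/1159; -3889/1159 2232/1159 1198/1159; -2805/1159 1198/1159 5998/3477]
step 1: x̄ = F·x = [896/3477, -4184/3477, 1150/1159]
step 1: P̄ = F·P·Fᵀ + Q = [85822/3477 65222/3477 -20935/1159; 65222/3477 64309/3477 -17427/1159; -20935/1159 -17427/1159 17567/1159]
step 1: y = z − H·x̄ = [2797/3477, -10787/3477]
step 1: S = H·P̄·Hᵀ + R = [228526/3477 500842/3477; 500842/3477 1196005/3477]
step 1: K = P̄·Hᵀ·S⁻¹ = [-58675/2154686 -262008/1077343; -527605/3232029 -511640/3232029; 1508419/3232029 -10798/3232029]
step 1: x' = x̄ + K·y = [2133749/2154686, -2726333/3232029, 4453847/3232029]
step 1: P' = (I − K·H)·P̄ = [5131431/2154686 -1202687/1077343 -1261362/1077343; -1202687/1077343 2195743/3232029 1140533/3232029; -1261362/1077343 1140533/3232029 4157371/3232029]
step 2: x̄ = F·x = [-982073/2154686, -17206103/6464058, 3674914/3232029]
step 2: P̄ = F·P·Fᵀ + Q = [22898433/2154686 14864811/2154686 -7744750/1077343; 14864811/2154686 54479207/6464058 -18890299/3232029; -7744750/1077343 -18890299/3232029 21784114/3232029]
step 2: y = z − H·x̄ = [-43948105/6464058, -37232803/6464058]
step 2: S = H·P̄·Hᵀ + R = [186536747/6464058 377556455/6464058; 377556455/6464058 937701953/6464058]
step 2: K = P̄·Hᵀ·S⁻¹ = [-85227733/5007225377 -1165586018/5007225377; -834730615/5007225377 -811157376/5007225377; 2297090856/5007225377 -56044466/5007225377]
step 2: x' = x̄ + K·y = [455543412/455202307, -270985756/455202307, -872852377/455202307]
step 2: P' = (I − K·H)·P̄ = [11494062736/5007225377 -5413020997/5007225377 -5583476463/5007225377; -5413020997/5007225377 3326665150/5007225377 1657203920/5007225377; -5583476463/5007225377 1657203920/5007225377 6251385632/5007225377]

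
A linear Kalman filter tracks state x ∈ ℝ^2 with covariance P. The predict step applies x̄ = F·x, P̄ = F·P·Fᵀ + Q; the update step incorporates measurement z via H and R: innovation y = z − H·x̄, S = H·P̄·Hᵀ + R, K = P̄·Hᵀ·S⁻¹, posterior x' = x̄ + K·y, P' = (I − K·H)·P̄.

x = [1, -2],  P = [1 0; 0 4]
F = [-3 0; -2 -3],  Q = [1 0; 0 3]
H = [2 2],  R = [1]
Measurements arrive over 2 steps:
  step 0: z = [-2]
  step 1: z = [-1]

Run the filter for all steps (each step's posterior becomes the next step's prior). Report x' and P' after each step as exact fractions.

step 0: x' = [-911/261, 652/261], P' = [1586/261 -1570/261; -1570/261 1619/261]
step 1: x' = [-70285/32921, 56554/32921], P' = [324911/32921 -314990/32921; -314990/32921 313234/32921]

step 0: x̄ = F·x = [-3, 4]
step 0: P̄ = F·P·Fᵀ + Q = [10 6; 6 43]
step 0: y = z − H·x̄ = [-4]
step 0: S = H·P̄·Hᵀ + R = [261]
step 0: K = P̄·Hᵀ·S⁻¹ = [32/261; 98/261]
step 0: x' = x̄ + K·y = [-911/261, 652/261]
step 0: P' = (I − K·H)·P̄ = [1586/261 -1570/261; -1570/261 1619/261]
step 1: x̄ = F·x = [911/87, -134/261]
step 1: P̄ = F·P·Fᵀ + Q = [1615/29 -1538/87; -1538/87 2858/261]
step 1: y = z − H·x̄ = [-5459/261]
step 1: S = H·P̄·Hᵀ + R = [32921/261]
step 1: K = P̄·Hᵀ·S⁻¹ = [19842/32921; -3512/32921]
step 1: x' = x̄ + K·y = [-70285/32921, 56554/32921]
step 1: P' = (I − K·H)·P̄ = [324911/32921 -314990/32921; -314990/32921 313234/32921]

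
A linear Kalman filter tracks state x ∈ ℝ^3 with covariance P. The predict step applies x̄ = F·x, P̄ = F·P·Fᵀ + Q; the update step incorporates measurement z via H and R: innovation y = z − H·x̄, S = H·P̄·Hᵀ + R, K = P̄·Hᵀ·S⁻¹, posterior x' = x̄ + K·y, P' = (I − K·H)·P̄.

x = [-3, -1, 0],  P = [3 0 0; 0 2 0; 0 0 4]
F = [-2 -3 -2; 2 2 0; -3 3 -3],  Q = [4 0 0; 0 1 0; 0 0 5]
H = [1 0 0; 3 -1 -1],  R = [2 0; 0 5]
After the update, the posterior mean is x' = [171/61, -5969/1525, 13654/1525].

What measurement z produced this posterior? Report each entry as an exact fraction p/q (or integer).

z = [3, 3]

x̄ = F·x = [9, -8, 6]
P̄ = F·P·Fᵀ + Q = [50 -24 24; -24 21 -6; 24 -6 86]
S = H·P̄·Hᵀ + R = [52 150; 150 550]
K = P̄·Hᵀ·S⁻¹ = [50/61 3/61; -3/122 -231/1525; 144/61 -1004/1525]
x' − x̄ = [-378/61, 6231/1525, 4504/1525] = K·y
y = (KᵀK)⁻¹·Kᵀ·(x' − x̄) = [-6, -26]
z = y + H·x̄ = [-6, -26] + [9, 29] = [3, 3]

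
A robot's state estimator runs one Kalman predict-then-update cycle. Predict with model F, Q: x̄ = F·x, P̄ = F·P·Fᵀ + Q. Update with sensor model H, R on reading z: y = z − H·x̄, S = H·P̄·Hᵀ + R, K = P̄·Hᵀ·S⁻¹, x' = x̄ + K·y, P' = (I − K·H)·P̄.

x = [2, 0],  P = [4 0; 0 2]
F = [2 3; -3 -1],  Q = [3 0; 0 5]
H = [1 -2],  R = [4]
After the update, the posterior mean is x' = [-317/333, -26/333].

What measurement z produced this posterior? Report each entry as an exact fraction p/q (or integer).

x̄ = F·x = [4, -6]
P̄ = F·P·Fᵀ + Q = [37 -30; -30 43]
S = H·P̄·Hᵀ + R = [333]
K = P̄·Hᵀ·S⁻¹ = [97/333; -116/333]
x' − x̄ = [-1649/333, 1972/333] = K·y
y = (KᵀK)⁻¹·Kᵀ·(x' − x̄) = [-17]
z = y + H·x̄ = [-17] + [16] = [-1]

z = [-1]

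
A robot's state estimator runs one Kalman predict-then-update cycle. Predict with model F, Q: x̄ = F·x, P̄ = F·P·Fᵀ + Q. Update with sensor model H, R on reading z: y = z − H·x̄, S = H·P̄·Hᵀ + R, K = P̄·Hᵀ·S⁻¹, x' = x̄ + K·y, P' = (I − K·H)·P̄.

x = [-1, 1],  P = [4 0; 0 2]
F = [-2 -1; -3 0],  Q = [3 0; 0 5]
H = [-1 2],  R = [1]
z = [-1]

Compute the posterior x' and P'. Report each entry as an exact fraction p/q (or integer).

x̄ = F·x = [1, 3]
P̄ = F·P·Fᵀ + Q = [21 24; 24 41]
y = z − H·x̄ = [-6]
S = H·P̄·Hᵀ + R = [90]
K = P̄·Hᵀ·S⁻¹ = [3/10; 29/45]
x' = x̄ + K·y = [-4/5, -13/15]
P' = (I − K·H)·P̄ = [129/10 33/5; 33/5 163/45]

x' = [-4/5, -13/15]
P' = [129/10 33/5; 33/5 163/45]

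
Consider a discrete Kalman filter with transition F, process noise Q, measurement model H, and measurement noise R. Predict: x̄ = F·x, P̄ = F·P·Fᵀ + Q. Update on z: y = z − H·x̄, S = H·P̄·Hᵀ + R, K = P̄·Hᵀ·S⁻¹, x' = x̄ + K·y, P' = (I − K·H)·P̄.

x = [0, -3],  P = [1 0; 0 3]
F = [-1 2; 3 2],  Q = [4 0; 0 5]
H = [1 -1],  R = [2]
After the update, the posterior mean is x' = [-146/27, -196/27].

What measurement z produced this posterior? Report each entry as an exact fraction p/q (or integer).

x̄ = F·x = [-6, -6]
P̄ = F·P·Fᵀ + Q = [17 9; 9 26]
S = H·P̄·Hᵀ + R = [27]
K = P̄·Hᵀ·S⁻¹ = [8/27; -17/27]
x' − x̄ = [16/27, -34/27] = K·y
y = (KᵀK)⁻¹·Kᵀ·(x' − x̄) = [2]
z = y + H·x̄ = [2] + [0] = [2]

z = [2]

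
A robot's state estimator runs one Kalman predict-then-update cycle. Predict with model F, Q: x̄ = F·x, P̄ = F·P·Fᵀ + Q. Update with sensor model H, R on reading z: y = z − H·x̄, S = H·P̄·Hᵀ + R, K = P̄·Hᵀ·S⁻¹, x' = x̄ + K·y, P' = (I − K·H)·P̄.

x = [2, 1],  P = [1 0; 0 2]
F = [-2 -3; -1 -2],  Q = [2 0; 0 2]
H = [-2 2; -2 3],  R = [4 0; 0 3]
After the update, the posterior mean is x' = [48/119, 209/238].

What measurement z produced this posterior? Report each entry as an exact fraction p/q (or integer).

z = [-1, 3]

x̄ = F·x = [-7, -4]
P̄ = F·P·Fᵀ + Q = [24 14; 14 11]
S = H·P̄·Hᵀ + R = [32 22; 22 30]
K = P̄·Hᵀ·S⁻¹ = [-117/119 62/119; -145/238 73/119]
x' − x̄ = [881/119, 1161/238] = K·y
y = (KᵀK)⁻¹·Kᵀ·(x' − x̄) = [-7, 1]
z = y + H·x̄ = [-7, 1] + [6, 2] = [-1, 3]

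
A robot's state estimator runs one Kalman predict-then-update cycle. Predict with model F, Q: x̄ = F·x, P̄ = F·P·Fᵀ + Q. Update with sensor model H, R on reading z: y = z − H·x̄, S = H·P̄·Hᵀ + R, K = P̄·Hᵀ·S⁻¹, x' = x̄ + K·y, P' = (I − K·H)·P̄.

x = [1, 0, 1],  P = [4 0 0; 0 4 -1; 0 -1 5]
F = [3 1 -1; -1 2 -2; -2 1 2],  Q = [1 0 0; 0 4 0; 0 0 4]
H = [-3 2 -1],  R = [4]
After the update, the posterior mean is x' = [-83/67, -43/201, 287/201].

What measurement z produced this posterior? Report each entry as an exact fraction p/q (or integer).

x̄ = F·x = [2, -3, 0]
P̄ = F·P·Fᵀ + Q = [48 10 -31; 10 52 -6; -31 -6 40]
S = H·P̄·Hᵀ + R = [402]
K = P̄·Hᵀ·S⁻¹ = [-31/134; 40/201; 41/402]
x' − x̄ = [-217/67, 560/201, 287/201] = K·y
y = (KᵀK)⁻¹·Kᵀ·(x' − x̄) = [14]
z = y + H·x̄ = [14] + [-12] = [2]

z = [2]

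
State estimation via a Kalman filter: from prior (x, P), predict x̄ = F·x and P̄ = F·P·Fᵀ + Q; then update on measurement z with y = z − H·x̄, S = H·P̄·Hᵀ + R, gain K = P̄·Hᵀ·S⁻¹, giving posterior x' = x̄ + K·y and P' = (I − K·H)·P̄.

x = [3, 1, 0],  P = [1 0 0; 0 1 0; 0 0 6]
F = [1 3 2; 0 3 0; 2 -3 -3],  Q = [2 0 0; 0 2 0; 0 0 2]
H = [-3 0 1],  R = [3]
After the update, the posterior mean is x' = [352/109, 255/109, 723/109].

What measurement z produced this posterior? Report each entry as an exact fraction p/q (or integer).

z = [-3]

x̄ = F·x = [6, 3, 3]
P̄ = F·P·Fᵀ + Q = [36 9 -43; 9 11 -9; -43 -9 69]
S = H·P̄·Hᵀ + R = [654]
K = P̄·Hᵀ·S⁻¹ = [-151/654; -6/109; 33/109]
x' − x̄ = [-302/109, -72/109, 396/109] = K·y
y = (KᵀK)⁻¹·Kᵀ·(x' − x̄) = [12]
z = y + H·x̄ = [12] + [-15] = [-3]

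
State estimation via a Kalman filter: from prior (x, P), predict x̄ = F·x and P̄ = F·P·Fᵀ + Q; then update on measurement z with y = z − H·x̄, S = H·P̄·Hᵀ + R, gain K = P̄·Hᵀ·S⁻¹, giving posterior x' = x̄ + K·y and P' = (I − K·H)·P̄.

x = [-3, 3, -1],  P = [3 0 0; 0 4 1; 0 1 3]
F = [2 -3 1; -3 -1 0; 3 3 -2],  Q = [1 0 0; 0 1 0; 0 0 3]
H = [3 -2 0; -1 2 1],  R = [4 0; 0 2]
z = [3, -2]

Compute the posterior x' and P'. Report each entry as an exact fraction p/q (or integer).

x̄ = F·x = [-16, 6, 2]
P̄ = F·P·Fᵀ + Q = [46 -7 -15; -7 32 -37; -15 -37 66]
y = z − H·x̄ = [63, -32]
S = H·P̄·Hᵀ + R = [630 -293; -293 152]
K = P̄·Hᵀ·S⁻¹ = [1129/9911 -2714/9911; -174/583 -205/583; 6459/9911 12907/9911]
x' = x̄ + K·y = [-601/9911, -904/583, 13715/9911]
P' = (I − K·H)·P̄ = [80748/9911 6992/583 -162408/9911; 6992/583 10836/583 -15090/583; -162408/9911 -15090/583 376466/9911]

x' = [-601/9911, -904/583, 13715/9911]
P' = [80748/9911 6992/583 -162408/9911; 6992/583 10836/583 -15090/583; -162408/9911 -15090/583 376466/9911]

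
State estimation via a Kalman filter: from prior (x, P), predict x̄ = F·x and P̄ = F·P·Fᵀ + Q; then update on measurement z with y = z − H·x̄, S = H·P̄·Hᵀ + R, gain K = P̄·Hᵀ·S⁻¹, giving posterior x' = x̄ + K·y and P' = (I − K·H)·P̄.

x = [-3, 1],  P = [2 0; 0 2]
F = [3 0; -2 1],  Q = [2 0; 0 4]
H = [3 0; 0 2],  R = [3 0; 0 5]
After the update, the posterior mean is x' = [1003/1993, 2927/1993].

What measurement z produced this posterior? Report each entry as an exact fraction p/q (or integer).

x̄ = F·x = [-9, 7]
P̄ = F·P·Fᵀ + Q = [20 -12; -12 14]
S = H·P̄·Hᵀ + R = [183 -72; -72 61]
K = P̄·Hᵀ·S⁻¹ = [644/1993 -24/1993; -60/1993 844/1993]
x' − x̄ = [18940/1993, -11024/1993] = K·y
y = (KᵀK)⁻¹·Kᵀ·(x' − x̄) = [29, -11]
z = y + H·x̄ = [29, -11] + [-27, 14] = [2, 3]

z = [2, 3]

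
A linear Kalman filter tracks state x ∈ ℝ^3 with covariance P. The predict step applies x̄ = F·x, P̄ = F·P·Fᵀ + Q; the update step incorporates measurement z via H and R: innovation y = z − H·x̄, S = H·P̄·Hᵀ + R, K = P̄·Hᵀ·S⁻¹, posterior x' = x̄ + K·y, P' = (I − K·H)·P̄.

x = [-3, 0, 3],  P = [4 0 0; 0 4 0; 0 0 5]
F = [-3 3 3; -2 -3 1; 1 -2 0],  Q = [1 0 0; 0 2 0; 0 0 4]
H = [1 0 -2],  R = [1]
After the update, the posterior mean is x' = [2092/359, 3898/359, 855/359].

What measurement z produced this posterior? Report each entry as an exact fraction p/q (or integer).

z = [1]

x̄ = F·x = [18, 9, -3]
P̄ = F·P·Fᵀ + Q = [118 3 -36; 3 59 16; -36 16 24]
S = H·P̄·Hᵀ + R = [359]
K = P̄·Hᵀ·S⁻¹ = [190/359; -29/359; -84/359]
x' − x̄ = [-4370/359, 667/359, 1932/359] = K·y
y = (KᵀK)⁻¹·Kᵀ·(x' − x̄) = [-23]
z = y + H·x̄ = [-23] + [24] = [1]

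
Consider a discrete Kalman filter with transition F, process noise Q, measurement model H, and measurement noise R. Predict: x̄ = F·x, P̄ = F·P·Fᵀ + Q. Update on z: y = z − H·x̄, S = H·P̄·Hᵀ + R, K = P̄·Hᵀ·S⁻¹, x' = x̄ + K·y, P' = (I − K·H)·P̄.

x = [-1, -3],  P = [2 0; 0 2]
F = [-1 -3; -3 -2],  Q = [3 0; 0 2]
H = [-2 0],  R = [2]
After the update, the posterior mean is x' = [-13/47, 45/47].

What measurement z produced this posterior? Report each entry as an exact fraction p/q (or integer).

x̄ = F·x = [10, 9]
P̄ = F·P·Fᵀ + Q = [23 18; 18 28]
S = H·P̄·Hᵀ + R = [94]
K = P̄·Hᵀ·S⁻¹ = [-23/47; -18/47]
x' − x̄ = [-483/47, -378/47] = K·y
y = (KᵀK)⁻¹·Kᵀ·(x' − x̄) = [21]
z = y + H·x̄ = [21] + [-20] = [1]

z = [1]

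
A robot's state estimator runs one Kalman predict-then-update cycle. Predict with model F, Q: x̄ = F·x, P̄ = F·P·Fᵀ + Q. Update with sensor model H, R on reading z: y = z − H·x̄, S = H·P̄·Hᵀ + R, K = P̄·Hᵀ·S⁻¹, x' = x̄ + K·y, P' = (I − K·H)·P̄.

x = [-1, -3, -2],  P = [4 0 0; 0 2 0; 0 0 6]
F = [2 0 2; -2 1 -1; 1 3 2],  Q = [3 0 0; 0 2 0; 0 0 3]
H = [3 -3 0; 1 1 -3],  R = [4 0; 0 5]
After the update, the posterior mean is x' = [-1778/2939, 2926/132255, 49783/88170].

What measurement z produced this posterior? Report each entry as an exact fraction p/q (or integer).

z = [-2, -3]

x̄ = F·x = [-6, 1, -14]
P̄ = F·P·Fᵀ + Q = [43 -28 32; -28 26 -14; 32 -14 49]
S = H·P̄·Hᵀ + R = [1129 -363; -363 351]
K = P̄·Hᵀ·S⁻¹ = [504/2939 -157/2939; -7057/44085 -6823/132255; 179/29390 -31849/88170]
x' − x̄ = [15856/2939, -129329/132255, 1284163/88170] = K·y
y = (KᵀK)⁻¹·Kᵀ·(x' − x̄) = [19, -40]
z = y + H·x̄ = [19, -40] + [-21, 37] = [-2, -3]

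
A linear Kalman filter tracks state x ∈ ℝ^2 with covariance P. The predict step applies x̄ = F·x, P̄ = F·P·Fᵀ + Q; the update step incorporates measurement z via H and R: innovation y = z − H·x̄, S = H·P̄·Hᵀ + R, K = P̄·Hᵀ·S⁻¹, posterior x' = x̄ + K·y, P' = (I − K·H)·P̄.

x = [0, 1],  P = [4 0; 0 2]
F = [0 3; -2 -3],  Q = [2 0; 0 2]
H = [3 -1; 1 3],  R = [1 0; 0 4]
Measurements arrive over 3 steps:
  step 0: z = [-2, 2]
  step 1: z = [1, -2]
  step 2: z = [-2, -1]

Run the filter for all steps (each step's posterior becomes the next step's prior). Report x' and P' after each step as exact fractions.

step 0: x̄ = F·x = [3, -3]
step 0: P̄ = F·P·Fᵀ + Q = [20 -18; -18 36]
step 0: y = z − H·x̄ = [-14, 8]
step 0: S = H·P̄·Hᵀ + R = [325 -192; -192 240]
step 0: K = P̄·Hᵀ·S⁻¹ = [254/857 1963/20568; -90/857 1995/6856]
step 0: x' = x̄ + K·y = [-992/2571, 684/857]
step 0: P' = (I − K·H)·P̄ = [1307/10284 291/3428; 291/3428 1233/3428]
step 1: x̄ = F·x = [2052/857, -4172/2571]
step 1: P̄ = F·P·Fᵀ + Q = [17953/3428 -12843/3428; -12843/3428 69563/10284]
step 1: y = z − H·x̄ = [-20069/2571, 406/857]
step 1: S = H·P̄·Hᵀ + R = [198938/2571 -29612/857; -29612/857 40824/857]
step 1: K = P̄·Hᵀ·S⁻¹ = [154153/533920 267239/3203520; -12251/106784 56409/213568]
step 1: x' = x̄ + K·y = [1804/10011, -2009/3337]
step 1: P' = (I − K·H)·P̄ = [384371/3203520 15213/213568; 15213/213568 70141/213568]
step 2: x̄ = F·x = [-6027/3337, 14473/10011]
step 2: P̄ = F·P·Fᵀ + Q = [1058405/213568 -722547/213568; -722547/213568 20151899/3203520]
step 2: y = z − H·x̄ = [48694/10011, -11783/3337]
step 2: S = H·P̄·Hᵀ + R = [57817331/800880 -4147213/133480; -4147213/133480 3021417/66740]
step 2: K = P̄·Hᵀ·S⁻¹ = [6338995/21956587 153843415/1844353308; -2507971/21956587 162137841/614784436]
step 2: x' = x̄ + K·y = [-1284346933/1844353308, -25280523/614784436]
step 2: P' = (I − K·H)·P̄ = [55320010/461088327 10947045/153696109; 10947045/153696109 50396932/153696109]

step 0: x' = [-992/2571, 684/857], P' = [1307/10284 291/3428; 291/3428 1233/3428]
step 1: x' = [1804/10011, -2009/3337], P' = [384371/3203520 15213/213568; 15213/213568 70141/213568]
step 2: x' = [-1284346933/1844353308, -25280523/614784436], P' = [55320010/461088327 10947045/153696109; 10947045/153696109 50396932/153696109]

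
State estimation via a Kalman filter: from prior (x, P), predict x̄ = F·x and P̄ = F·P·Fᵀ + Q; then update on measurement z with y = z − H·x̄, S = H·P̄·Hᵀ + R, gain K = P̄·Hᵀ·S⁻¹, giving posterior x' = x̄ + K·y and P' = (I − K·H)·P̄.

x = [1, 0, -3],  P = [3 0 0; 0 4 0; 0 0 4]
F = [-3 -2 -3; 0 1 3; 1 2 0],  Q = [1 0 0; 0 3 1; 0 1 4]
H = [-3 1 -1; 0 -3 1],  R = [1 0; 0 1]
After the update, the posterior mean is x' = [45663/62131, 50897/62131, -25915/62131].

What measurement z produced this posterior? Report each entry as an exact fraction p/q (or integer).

z = [-1, -3]

x̄ = F·x = [6, -9, 1]
P̄ = F·P·Fᵀ + Q = [80 -44 -25; -44 43 9; -25 9 23]
S = H·P̄·Hᵀ + R = [883 -437; -437 357]
K = P̄·Hᵀ·S⁻¹ = [-22852/62131 -9351/62131; 3411/62131 -16709/62131; 20029/124262 23125/124262]
x' − x̄ = [-327123/62131, 610076/62131, -88046/62131] = K·y
y = (KᵀK)⁻¹·Kᵀ·(x' − x̄) = [27, -31]
z = y + H·x̄ = [27, -31] + [-28, 28] = [-1, -3]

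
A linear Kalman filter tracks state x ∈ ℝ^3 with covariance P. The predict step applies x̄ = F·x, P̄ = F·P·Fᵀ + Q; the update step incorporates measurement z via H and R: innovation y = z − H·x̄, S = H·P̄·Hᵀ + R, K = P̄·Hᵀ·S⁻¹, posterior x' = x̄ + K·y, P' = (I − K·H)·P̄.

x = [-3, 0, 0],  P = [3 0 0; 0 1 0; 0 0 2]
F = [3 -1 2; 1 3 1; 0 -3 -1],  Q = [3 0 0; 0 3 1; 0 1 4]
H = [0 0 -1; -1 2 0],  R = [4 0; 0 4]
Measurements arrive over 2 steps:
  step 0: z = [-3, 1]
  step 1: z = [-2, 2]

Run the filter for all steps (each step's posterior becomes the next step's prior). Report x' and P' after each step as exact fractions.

step 0: x' = [-2357/247, -2129/494, 566/247], P' = [7720/247 3670/247 -432/247; 3670/247 1968/247 -254/247; -432/247 -254/247 704/247]
step 1: x' = [-7818929/1106288, -6330013/2212576, 810355/553144], P' = [14535887/276572 14625779/553144 -693453/138286; 14625779/553144 15746487/1106288 -750409/276572; -693453/138286 -750409/276572 219107/69143]

step 0: x̄ = F·x = [-9, -3, 0]
step 0: P̄ = F·P·Fᵀ + Q = [39 10 -1; 10 17 -10; -1 -10 15]
step 0: y = z − H·x̄ = [-3, -2]
step 0: S = H·P̄·Hᵀ + R = [19 19; 19 71]
step 0: K = P̄·Hᵀ·S⁻¹ = [108/247 -5/13; 127/494 7/26; -176/247 -1/13]
step 0: x' = x̄ + K·y = [-2357/247, -2129/494, 566/247]
step 0: P' = (I − K·H)·P̄ = [7720/247 3670/247 -432/247; 3670/247 1968/247 -254/247; -432/247 -254/247 704/247]
step 1: x̄ = F·x = [-9749/494, -9969/494, 5255/494]
step 1: P̄ = F·P·Fᵀ + Q = [48817/247 44594/247 -25968/247; 44594/247 46509/247 -27223/247; -25968/247 -27223/247 17880/247]
step 1: y = z − H·x̄ = [4267/494, 11177/494]
step 1: S = H·P̄·Hᵀ + R = [18868/247 28478/247; 28478/247 57465/247]
step 1: K = P̄·Hᵀ·S⁻¹ = [693453/553144 22473/276572; 750409/1106288 280177/553144; -219107/276572 -14239/138286]
step 1: x' = x̄ + K·y = [-7818929/1106288, -6330013/2212576, 810355/553144]
step 1: P' = (I − K·H)·P̄ = [14535887/276572 14625779/553144 -693453/138286; 14625779/553144 15746487/1106288 -750409/276572; -693453/138286 -750409/276572 219107/69143]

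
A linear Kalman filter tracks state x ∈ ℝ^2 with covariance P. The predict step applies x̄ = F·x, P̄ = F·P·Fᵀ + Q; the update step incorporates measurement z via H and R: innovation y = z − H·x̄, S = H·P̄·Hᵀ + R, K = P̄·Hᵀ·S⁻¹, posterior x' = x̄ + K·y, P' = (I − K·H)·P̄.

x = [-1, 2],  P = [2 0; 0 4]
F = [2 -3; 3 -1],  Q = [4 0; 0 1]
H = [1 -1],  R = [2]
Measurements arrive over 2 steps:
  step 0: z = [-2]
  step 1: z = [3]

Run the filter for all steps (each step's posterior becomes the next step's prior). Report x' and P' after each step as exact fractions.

step 0: x̄ = F·x = [-8, -5]
step 0: P̄ = F·P·Fᵀ + Q = [48 24; 24 23]
step 0: y = z − H·x̄ = [1]
step 0: S = H·P̄·Hᵀ + R = [25]
step 0: K = P̄·Hᵀ·S⁻¹ = [24/25; 1/25]
step 0: x' = x̄ + K·y = [-176/25, -124/25]
step 0: P' = (I − K·H)·P̄ = [624/25 576/25; 576/25 574/25]
step 1: x̄ = F·x = [4/5, -404/25]
step 1: P̄ = F·P·Fᵀ + Q = [34 -174/5; -174/5 2759/25]
step 1: y = z − H·x̄ = [-349/25]
step 1: S = H·P̄·Hᵀ + R = [5399/25]
step 1: K = P̄·Hᵀ·S⁻¹ = [1720/5399; -3629/5399]
step 1: x' = x̄ + K·y = [-19692/5399, -36587/5399]
step 1: P' = (I − K·H)·P̄ = [65230/5399 61790/5399; 61790/5399 69048/5399]

step 0: x' = [-176/25, -124/25], P' = [624/25 576/25; 576/25 574/25]
step 1: x' = [-19692/5399, -36587/5399], P' = [65230/5399 61790/5399; 61790/5399 69048/5399]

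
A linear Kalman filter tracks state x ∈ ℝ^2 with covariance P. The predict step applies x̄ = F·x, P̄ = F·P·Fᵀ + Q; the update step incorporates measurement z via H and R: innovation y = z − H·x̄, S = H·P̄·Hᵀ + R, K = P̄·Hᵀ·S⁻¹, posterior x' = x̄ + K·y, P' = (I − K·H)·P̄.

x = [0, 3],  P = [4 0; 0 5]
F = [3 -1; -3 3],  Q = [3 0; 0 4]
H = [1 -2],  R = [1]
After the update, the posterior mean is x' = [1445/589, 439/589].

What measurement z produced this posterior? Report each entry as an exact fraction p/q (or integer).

x̄ = F·x = [-3, 9]
P̄ = F·P·Fᵀ + Q = [44 -51; -51 85]
S = H·P̄·Hᵀ + R = [589]
K = P̄·Hᵀ·S⁻¹ = [146/589; -221/589]
x' − x̄ = [3212/589, -4862/589] = K·y
y = (KᵀK)⁻¹·Kᵀ·(x' − x̄) = [22]
z = y + H·x̄ = [22] + [-21] = [1]

z = [1]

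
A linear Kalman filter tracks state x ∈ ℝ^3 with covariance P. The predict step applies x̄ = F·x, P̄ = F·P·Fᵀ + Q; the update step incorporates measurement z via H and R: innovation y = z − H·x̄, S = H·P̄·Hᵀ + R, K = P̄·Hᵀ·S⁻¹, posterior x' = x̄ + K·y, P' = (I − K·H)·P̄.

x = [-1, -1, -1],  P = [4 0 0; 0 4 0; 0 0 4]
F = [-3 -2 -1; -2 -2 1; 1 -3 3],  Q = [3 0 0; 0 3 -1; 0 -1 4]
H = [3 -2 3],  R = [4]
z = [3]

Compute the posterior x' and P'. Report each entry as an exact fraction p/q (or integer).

x̄ = F·x = [6, 3, -1]
P̄ = F·P·Fᵀ + Q = [59 36 0; 36 39 27; 0 27 80]
y = z − H·x̄ = [-6]
S = H·P̄·Hᵀ + R = [655]
K = P̄·Hᵀ·S⁻¹ = [21/131; 111/655; 186/655]
x' = x̄ + K·y = [660/131, 1299/655, -1771/655]
P' = (I − K·H)·P̄ = [5524/131 2385/131 -3906/131; 2385/131 13224/655 -2961/655; -3906/131 -2961/655 17804/655]

x' = [660/131, 1299/655, -1771/655]
P' = [5524/131 2385/131 -3906/131; 2385/131 13224/655 -2961/655; -3906/131 -2961/655 17804/655]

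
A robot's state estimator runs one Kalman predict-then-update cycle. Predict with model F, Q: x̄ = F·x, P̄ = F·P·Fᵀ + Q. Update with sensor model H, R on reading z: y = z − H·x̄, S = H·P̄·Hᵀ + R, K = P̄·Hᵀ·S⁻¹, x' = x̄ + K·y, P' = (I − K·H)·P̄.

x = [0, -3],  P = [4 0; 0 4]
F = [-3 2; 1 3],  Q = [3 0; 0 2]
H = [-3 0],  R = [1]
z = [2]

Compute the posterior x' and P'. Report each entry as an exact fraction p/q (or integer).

x̄ = F·x = [-6, -9]
P̄ = F·P·Fᵀ + Q = [55 12; 12 42]
y = z − H·x̄ = [-16]
S = H·P̄·Hᵀ + R = [496]
K = P̄·Hᵀ·S⁻¹ = [-165/496; -9/124]
x' = x̄ + K·y = [-21/31, -243/31]
P' = (I − K·H)·P̄ = [55/496 3/124; 3/124 1221/31]

x' = [-21/31, -243/31]
P' = [55/496 3/124; 3/124 1221/31]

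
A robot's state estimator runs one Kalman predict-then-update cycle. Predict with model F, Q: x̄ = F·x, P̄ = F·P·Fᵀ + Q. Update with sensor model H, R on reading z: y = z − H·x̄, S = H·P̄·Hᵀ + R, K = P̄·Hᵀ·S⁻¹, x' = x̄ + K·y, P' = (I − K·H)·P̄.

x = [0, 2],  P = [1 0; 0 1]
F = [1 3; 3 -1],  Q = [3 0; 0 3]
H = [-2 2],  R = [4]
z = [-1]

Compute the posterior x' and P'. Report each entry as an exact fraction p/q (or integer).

x̄ = F·x = [6, -2]
P̄ = F·P·Fᵀ + Q = [13 0; 0 13]
y = z − H·x̄ = [15]
S = H·P̄·Hᵀ + R = [108]
K = P̄·Hᵀ·S⁻¹ = [-13/54; 13/54]
x' = x̄ + K·y = [43/18, 29/18]
P' = (I − K·H)·P̄ = [182/27 169/27; 169/27 182/27]

x' = [43/18, 29/18]
P' = [182/27 169/27; 169/27 182/27]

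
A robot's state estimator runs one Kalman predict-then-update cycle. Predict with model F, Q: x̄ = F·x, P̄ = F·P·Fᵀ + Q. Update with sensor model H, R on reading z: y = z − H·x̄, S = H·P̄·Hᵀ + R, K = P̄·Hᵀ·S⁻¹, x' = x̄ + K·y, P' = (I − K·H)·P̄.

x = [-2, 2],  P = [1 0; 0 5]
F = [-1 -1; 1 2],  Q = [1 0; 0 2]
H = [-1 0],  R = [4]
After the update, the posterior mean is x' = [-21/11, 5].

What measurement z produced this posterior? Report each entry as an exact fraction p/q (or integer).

z = [3]

x̄ = F·x = [0, 2]
P̄ = F·P·Fᵀ + Q = [7 -11; -11 23]
S = H·P̄·Hᵀ + R = [11]
K = P̄·Hᵀ·S⁻¹ = [-7/11; 1]
x' − x̄ = [-21/11, 3] = K·y
y = (KᵀK)⁻¹·Kᵀ·(x' − x̄) = [3]
z = y + H·x̄ = [3] + [0] = [3]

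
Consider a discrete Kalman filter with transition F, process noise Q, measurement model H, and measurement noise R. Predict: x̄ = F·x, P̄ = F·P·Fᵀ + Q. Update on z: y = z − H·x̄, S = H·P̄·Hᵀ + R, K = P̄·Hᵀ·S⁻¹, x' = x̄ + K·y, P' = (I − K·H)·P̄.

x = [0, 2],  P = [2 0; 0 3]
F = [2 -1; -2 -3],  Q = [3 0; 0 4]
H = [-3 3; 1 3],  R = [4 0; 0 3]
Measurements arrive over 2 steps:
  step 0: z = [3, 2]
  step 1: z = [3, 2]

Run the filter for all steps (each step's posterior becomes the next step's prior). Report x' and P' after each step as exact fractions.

step 0: x̄ = F·x = [-2, -6]
step 0: P̄ = F·P·Fᵀ + Q = [14 1; 1 39]
step 0: y = z − H·x̄ = [15, 22]
step 0: S = H·P̄·Hᵀ + R = [463 303; 303 374]
step 0: K = P̄·Hᵀ·S⁻¹ = [-19737/81353 19688/81353; 6882/81353 20092/81353]
step 0: x' = x̄ + K·y = [-25625/81353, 57136/81353]
step 0: P' = (I − K·H)·P̄ = [34503/81353 8187/81353; 8187/81353 17363/81353]
step 1: x̄ = F·x = [-108386/81353, -120158/81353]
step 1: P̄ = F·P·Fᵀ + Q = [366686/81353 -118671/81353; -118671/81353 717935/81353]
step 1: y = z − H·x̄ = [279375/81353, 631566/81353]
step 1: S = H·P̄·Hᵀ + R = [12223079/81353 6073383/81353; 6073383/81353 6360134/81353]
step 1: K = P̄·Hᵀ·S⁻¹ = [-114631641/502187249 110306120/502187249; 44283930/502187249 118403964/502187249]
step 1: x' = x̄ + K·y = [-206380673/502187249, 329550544/502187249]
step 1: P' = (I − K·H)·P̄ = [197361231/502187249 44519043/502187249; 44519043/502187249 103564283/502187249]

step 0: x' = [-25625/81353, 57136/81353], P' = [34503/81353 8187/81353; 8187/81353 17363/81353]
step 1: x' = [-206380673/502187249, 329550544/502187249], P' = [197361231/502187249 44519043/502187249; 44519043/502187249 103564283/502187249]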